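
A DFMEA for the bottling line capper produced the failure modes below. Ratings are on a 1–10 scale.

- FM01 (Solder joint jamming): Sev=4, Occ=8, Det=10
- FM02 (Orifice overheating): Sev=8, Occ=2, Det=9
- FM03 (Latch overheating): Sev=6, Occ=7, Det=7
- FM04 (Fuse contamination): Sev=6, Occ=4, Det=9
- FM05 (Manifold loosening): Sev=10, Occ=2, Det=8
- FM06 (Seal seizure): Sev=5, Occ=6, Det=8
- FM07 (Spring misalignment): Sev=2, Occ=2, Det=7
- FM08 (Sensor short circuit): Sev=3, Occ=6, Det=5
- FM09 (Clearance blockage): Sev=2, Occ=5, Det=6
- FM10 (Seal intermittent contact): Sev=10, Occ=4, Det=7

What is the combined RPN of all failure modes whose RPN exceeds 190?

RPN = Severity × Occurrence × Detection:
  FM01: 4 × 8 × 10 = 320
  FM02: 8 × 2 × 9 = 144
  FM03: 6 × 7 × 7 = 294
  FM04: 6 × 4 × 9 = 216
  FM05: 10 × 2 × 8 = 160
  FM06: 5 × 6 × 8 = 240
  FM07: 2 × 2 × 7 = 28
  FM08: 3 × 6 × 5 = 90
  FM09: 2 × 5 × 6 = 60
  FM10: 10 × 4 × 7 = 280
RPN > 190: FM01 (320), FM03 (294), FM04 (216), FM06 (240), FM10 (280).
Sum: 320 + 294 + 216 + 240 + 280 = 1350.

1350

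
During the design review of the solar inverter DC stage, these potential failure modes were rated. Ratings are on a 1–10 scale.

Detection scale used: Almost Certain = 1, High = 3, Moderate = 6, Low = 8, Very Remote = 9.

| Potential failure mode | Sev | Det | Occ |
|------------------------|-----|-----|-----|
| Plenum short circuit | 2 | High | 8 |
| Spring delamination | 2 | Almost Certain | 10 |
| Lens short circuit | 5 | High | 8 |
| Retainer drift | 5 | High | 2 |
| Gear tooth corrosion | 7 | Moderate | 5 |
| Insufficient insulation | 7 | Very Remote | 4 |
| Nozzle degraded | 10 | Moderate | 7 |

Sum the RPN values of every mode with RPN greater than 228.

RPN = Severity × Occurrence × Detection:
  Plenum short circuit: 2 × 8 × 3 = 48
  Spring delamination: 2 × 10 × 1 = 20
  Lens short circuit: 5 × 8 × 3 = 120
  Retainer drift: 5 × 2 × 3 = 30
  Gear tooth corrosion: 7 × 5 × 6 = 210
  Insufficient insulation: 7 × 4 × 9 = 252
  Nozzle degraded: 10 × 7 × 6 = 420
RPN > 228: Insufficient insulation (252), Nozzle degraded (420).
Sum: 252 + 420 = 672.

672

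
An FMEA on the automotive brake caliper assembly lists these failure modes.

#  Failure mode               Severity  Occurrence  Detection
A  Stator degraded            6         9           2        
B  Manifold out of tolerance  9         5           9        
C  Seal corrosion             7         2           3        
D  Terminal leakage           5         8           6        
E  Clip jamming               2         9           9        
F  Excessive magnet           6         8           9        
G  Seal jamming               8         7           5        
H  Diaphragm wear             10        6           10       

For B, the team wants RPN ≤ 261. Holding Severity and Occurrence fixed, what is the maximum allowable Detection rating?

B: S=9, O=5, D=9 → current RPN = 405.
Fixed product = 45. Need 45 × D ≤ 261, so D ≤ 261/45 = 5.80.
Maximum integer Detection rating = 5 (gives RPN 225; D=6 would give 270 > 261).

5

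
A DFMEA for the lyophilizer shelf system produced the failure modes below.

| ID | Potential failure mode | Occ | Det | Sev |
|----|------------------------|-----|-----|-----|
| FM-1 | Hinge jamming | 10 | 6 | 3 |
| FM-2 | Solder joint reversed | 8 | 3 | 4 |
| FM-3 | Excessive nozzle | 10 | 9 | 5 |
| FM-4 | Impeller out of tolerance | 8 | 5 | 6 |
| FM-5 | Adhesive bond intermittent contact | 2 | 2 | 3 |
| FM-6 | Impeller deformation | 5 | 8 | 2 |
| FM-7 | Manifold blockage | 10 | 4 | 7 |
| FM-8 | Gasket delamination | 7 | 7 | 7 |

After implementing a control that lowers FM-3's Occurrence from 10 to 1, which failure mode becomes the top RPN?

RPN = Severity × Occurrence × Detection:
  FM-1: 3 × 10 × 6 = 180
  FM-2: 4 × 8 × 3 = 96
  FM-3: 5 × 10 × 9 = 450
  FM-4: 6 × 8 × 5 = 240
  FM-5: 3 × 2 × 2 = 12
  FM-6: 2 × 5 × 8 = 80
  FM-7: 7 × 10 × 4 = 280
  FM-8: 7 × 7 × 7 = 343
After action: FM-3 → 5 × 1 × 9 = 45.
Revised RPNs: FM-8=343, FM-7=280, FM-4=240, FM-1=180, FM-2=96, FM-6=80, FM-3=45, FM-5=12.
Highest is now FM-8 (343).

FM-8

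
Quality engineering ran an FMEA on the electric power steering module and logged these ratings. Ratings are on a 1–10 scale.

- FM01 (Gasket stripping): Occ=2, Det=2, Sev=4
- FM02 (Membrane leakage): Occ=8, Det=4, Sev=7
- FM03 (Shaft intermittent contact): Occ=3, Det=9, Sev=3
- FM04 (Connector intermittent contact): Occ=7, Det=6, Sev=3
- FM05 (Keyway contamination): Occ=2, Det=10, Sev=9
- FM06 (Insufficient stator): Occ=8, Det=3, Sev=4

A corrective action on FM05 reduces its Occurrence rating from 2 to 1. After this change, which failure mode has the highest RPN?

FM02

RPN = Severity × Occurrence × Detection:
  FM01: 4 × 2 × 2 = 16
  FM02: 7 × 8 × 4 = 224
  FM03: 3 × 3 × 9 = 81
  FM04: 3 × 7 × 6 = 126
  FM05: 9 × 2 × 10 = 180
  FM06: 4 × 8 × 3 = 96
After action: FM05 → 9 × 1 × 10 = 90.
Revised RPNs: FM02=224, FM04=126, FM06=96, FM05=90, FM03=81, FM01=16.
Highest is now FM02 (224).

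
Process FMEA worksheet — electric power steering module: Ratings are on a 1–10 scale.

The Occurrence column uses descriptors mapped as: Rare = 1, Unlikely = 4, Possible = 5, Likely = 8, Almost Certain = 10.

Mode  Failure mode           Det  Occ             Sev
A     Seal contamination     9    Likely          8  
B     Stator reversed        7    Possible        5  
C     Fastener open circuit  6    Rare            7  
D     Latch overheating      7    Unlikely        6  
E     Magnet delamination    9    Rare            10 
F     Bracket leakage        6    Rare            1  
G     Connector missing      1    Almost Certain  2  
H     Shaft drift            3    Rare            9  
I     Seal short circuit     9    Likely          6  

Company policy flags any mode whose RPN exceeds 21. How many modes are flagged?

RPN = Severity × Occurrence × Detection:
  A: 8 × 8 × 9 = 576
  B: 5 × 5 × 7 = 175
  C: 7 × 1 × 6 = 42
  D: 6 × 4 × 7 = 168
  E: 10 × 1 × 9 = 90
  F: 1 × 1 × 6 = 6
  G: 2 × 10 × 1 = 20
  H: 9 × 1 × 3 = 27
  I: 6 × 8 × 9 = 432
Modes with RPN > 21: A (576), B (175), C (42), D (168), E (90), H (27), I (432) → 7.

7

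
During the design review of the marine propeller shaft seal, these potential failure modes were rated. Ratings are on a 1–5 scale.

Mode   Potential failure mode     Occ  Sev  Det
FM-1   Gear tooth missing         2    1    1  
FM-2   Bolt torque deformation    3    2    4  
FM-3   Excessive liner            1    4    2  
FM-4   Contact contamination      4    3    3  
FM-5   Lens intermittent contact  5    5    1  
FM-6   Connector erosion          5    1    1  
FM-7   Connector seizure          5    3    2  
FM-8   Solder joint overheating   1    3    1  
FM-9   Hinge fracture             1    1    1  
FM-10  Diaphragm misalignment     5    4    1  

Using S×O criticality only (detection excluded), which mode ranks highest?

FM-5

Criticality = Severity × Occurrence:
  FM-1: 1 × 2 = 2
  FM-2: 2 × 3 = 6
  FM-3: 4 × 1 = 4
  FM-4: 3 × 4 = 12
  FM-5: 5 × 5 = 25
  FM-6: 1 × 5 = 5
  FM-7: 3 × 5 = 15
  FM-8: 3 × 1 = 3
  FM-9: 1 × 1 = 1
  FM-10: 4 × 5 = 20
Highest criticality is 25 → FM-5.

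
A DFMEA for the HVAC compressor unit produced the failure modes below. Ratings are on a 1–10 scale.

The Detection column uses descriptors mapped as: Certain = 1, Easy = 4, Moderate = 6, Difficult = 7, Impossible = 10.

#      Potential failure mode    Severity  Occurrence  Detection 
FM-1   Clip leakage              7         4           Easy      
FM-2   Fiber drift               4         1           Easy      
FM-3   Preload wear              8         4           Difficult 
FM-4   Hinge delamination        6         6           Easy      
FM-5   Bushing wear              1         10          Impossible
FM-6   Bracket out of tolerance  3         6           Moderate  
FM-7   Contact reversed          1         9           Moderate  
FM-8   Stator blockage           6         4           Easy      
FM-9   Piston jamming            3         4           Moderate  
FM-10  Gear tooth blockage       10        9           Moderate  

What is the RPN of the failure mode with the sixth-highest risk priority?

RPN = Severity × Occurrence × Detection:
  FM-1: 7 × 4 × 4 = 112
  FM-2: 4 × 1 × 4 = 16
  FM-3: 8 × 4 × 7 = 224
  FM-4: 6 × 6 × 4 = 144
  FM-5: 1 × 10 × 10 = 100
  FM-6: 3 × 6 × 6 = 108
  FM-7: 1 × 9 × 6 = 54
  FM-8: 6 × 4 × 4 = 96
  FM-9: 3 × 4 × 6 = 72
  FM-10: 10 × 9 × 6 = 540
Sorted descending: 540, 224, 144, 112, 108, 100, 96, 72, 54, 16.
The sixth-highest RPN is 100 (FM-5).

100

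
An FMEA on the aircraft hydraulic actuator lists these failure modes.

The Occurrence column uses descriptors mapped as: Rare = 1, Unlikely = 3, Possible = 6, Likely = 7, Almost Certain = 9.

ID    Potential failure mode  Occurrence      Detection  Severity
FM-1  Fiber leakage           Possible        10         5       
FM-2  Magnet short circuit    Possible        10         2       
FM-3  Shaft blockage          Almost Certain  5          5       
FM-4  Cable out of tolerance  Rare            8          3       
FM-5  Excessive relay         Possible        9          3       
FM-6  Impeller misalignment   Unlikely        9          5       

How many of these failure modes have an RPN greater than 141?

3

RPN = Severity × Occurrence × Detection:
  FM-1: 5 × 6 × 10 = 300
  FM-2: 2 × 6 × 10 = 120
  FM-3: 5 × 9 × 5 = 225
  FM-4: 3 × 1 × 8 = 24
  FM-5: 3 × 6 × 9 = 162
  FM-6: 5 × 3 × 9 = 135
Modes with RPN > 141: FM-1 (300), FM-3 (225), FM-5 (162) → 3.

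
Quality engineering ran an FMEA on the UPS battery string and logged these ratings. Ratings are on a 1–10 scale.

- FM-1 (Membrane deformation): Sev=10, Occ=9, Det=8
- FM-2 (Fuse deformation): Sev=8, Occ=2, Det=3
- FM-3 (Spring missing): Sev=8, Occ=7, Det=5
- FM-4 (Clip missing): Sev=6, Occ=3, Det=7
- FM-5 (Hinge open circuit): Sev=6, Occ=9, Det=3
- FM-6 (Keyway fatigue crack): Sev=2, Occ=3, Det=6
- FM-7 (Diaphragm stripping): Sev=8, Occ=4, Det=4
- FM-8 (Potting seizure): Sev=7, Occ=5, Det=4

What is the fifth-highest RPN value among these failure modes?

RPN = Severity × Occurrence × Detection:
  FM-1: 10 × 9 × 8 = 720
  FM-2: 8 × 2 × 3 = 48
  FM-3: 8 × 7 × 5 = 280
  FM-4: 6 × 3 × 7 = 126
  FM-5: 6 × 9 × 3 = 162
  FM-6: 2 × 3 × 6 = 36
  FM-7: 8 × 4 × 4 = 128
  FM-8: 7 × 5 × 4 = 140
Sorted descending: 720, 280, 162, 140, 128, 126, 48, 36.
The fifth-highest RPN is 128 (FM-7).

128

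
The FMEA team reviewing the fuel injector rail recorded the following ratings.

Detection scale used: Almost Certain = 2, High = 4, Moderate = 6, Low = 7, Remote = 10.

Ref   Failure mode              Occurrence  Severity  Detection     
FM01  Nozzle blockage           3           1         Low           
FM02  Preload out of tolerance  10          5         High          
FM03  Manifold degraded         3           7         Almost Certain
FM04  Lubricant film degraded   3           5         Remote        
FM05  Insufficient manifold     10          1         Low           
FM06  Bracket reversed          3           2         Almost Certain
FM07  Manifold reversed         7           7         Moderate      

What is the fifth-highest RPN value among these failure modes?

42

RPN = Severity × Occurrence × Detection:
  FM01: 1 × 3 × 7 = 21
  FM02: 5 × 10 × 4 = 200
  FM03: 7 × 3 × 2 = 42
  FM04: 5 × 3 × 10 = 150
  FM05: 1 × 10 × 7 = 70
  FM06: 2 × 3 × 2 = 12
  FM07: 7 × 7 × 6 = 294
Sorted descending: 294, 200, 150, 70, 42, 21, 12.
The fifth-highest RPN is 42 (FM03).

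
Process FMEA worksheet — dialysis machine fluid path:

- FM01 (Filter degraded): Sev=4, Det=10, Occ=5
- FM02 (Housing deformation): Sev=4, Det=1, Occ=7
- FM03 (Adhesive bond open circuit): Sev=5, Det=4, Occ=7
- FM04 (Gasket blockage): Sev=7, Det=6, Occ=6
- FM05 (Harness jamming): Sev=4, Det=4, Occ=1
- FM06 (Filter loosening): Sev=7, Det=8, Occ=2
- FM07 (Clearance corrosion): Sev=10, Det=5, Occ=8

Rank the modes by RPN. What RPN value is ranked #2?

252

RPN = Severity × Occurrence × Detection:
  FM01: 4 × 5 × 10 = 200
  FM02: 4 × 7 × 1 = 28
  FM03: 5 × 7 × 4 = 140
  FM04: 7 × 6 × 6 = 252
  FM05: 4 × 1 × 4 = 16
  FM06: 7 × 2 × 8 = 112
  FM07: 10 × 8 × 5 = 400
Sorted descending: 400, 252, 200, 140, 112, 28, 16.
The second-highest RPN is 252 (FM04).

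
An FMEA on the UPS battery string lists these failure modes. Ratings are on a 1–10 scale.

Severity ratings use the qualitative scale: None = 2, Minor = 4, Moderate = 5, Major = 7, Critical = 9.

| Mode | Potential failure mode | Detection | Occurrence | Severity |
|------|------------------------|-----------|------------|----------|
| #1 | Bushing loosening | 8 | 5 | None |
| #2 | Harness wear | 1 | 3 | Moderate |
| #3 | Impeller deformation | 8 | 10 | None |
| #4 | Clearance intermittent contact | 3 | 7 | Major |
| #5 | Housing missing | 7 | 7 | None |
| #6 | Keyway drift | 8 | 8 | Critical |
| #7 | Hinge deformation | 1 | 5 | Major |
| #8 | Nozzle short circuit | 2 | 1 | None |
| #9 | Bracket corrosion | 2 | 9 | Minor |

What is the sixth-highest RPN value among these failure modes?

RPN = Severity × Occurrence × Detection:
  #1: 2 × 5 × 8 = 80
  #2: 5 × 3 × 1 = 15
  #3: 2 × 10 × 8 = 160
  #4: 7 × 7 × 3 = 147
  #5: 2 × 7 × 7 = 98
  #6: 9 × 8 × 8 = 576
  #7: 7 × 5 × 1 = 35
  #8: 2 × 1 × 2 = 4
  #9: 4 × 9 × 2 = 72
Sorted descending: 576, 160, 147, 98, 80, 72, 35, 15, 4.
The sixth-highest RPN is 72 (#9).

72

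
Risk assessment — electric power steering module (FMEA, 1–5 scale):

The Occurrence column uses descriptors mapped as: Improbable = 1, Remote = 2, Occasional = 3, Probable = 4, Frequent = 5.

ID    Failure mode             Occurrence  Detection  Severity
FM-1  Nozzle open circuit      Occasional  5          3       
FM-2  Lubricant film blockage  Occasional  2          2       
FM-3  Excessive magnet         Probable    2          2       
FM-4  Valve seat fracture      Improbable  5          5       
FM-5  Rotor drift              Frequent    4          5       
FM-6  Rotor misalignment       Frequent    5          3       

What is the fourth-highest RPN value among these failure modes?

25

RPN = Severity × Occurrence × Detection:
  FM-1: 3 × 3 × 5 = 45
  FM-2: 2 × 3 × 2 = 12
  FM-3: 2 × 4 × 2 = 16
  FM-4: 5 × 1 × 5 = 25
  FM-5: 5 × 5 × 4 = 100
  FM-6: 3 × 5 × 5 = 75
Sorted descending: 100, 75, 45, 25, 16, 12.
The fourth-highest RPN is 25 (FM-4).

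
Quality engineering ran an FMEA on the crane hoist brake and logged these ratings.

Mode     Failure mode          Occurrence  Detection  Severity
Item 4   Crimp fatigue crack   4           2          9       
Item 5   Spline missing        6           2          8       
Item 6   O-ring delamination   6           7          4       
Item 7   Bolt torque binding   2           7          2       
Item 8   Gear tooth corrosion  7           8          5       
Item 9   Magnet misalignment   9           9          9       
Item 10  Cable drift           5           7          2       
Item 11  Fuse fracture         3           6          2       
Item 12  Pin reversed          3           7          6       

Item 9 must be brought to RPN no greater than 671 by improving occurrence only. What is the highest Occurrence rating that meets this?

Item 9: S=9, O=9, D=9 → current RPN = 729.
Fixed product = 81. Need 81 × O ≤ 671, so O ≤ 671/81 = 8.28.
Maximum integer Occurrence rating = 8 (gives RPN 648; O=9 would give 729 > 671).

8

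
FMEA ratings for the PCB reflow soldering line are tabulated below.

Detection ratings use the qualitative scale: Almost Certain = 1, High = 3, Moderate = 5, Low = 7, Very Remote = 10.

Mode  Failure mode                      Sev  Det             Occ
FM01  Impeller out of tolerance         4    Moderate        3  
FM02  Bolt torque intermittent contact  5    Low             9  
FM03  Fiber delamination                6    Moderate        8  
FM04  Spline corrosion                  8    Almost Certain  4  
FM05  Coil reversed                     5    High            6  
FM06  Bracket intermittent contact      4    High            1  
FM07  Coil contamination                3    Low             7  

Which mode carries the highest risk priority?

FM02

RPN = Severity × Occurrence × Detection:
  FM01: 4 × 3 × 5 = 60
  FM02: 5 × 9 × 7 = 315
  FM03: 6 × 8 × 5 = 240
  FM04: 8 × 4 × 1 = 32
  FM05: 5 × 6 × 3 = 90
  FM06: 4 × 1 × 3 = 12
  FM07: 3 × 7 × 7 = 147
Highest RPN is 315 → FM02.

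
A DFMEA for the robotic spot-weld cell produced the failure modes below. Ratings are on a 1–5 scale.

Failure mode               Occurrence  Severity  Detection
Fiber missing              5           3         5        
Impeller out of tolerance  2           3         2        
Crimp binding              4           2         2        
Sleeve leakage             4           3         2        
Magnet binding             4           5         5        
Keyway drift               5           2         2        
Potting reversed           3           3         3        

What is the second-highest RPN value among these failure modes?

75

RPN = Severity × Occurrence × Detection:
  Fiber missing: 3 × 5 × 5 = 75
  Impeller out of tolerance: 3 × 2 × 2 = 12
  Crimp binding: 2 × 4 × 2 = 16
  Sleeve leakage: 3 × 4 × 2 = 24
  Magnet binding: 5 × 4 × 5 = 100
  Keyway drift: 2 × 5 × 2 = 20
  Potting reversed: 3 × 3 × 3 = 27
Sorted descending: 100, 75, 27, 24, 20, 16, 12.
The second-highest RPN is 75 (Fiber missing).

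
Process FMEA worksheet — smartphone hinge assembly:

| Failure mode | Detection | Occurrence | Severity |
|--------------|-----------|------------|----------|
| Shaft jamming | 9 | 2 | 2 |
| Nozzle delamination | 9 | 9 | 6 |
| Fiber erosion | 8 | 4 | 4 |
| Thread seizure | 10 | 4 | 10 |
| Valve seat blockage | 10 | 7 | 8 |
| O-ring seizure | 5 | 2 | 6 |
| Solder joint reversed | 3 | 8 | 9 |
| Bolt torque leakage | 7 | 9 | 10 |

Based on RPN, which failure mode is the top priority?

RPN = Severity × Occurrence × Detection:
  Shaft jamming: 2 × 2 × 9 = 36
  Nozzle delamination: 6 × 9 × 9 = 486
  Fiber erosion: 4 × 4 × 8 = 128
  Thread seizure: 10 × 4 × 10 = 400
  Valve seat blockage: 8 × 7 × 10 = 560
  O-ring seizure: 6 × 2 × 5 = 60
  Solder joint reversed: 9 × 8 × 3 = 216
  Bolt torque leakage: 10 × 9 × 7 = 630
Highest RPN is 630 → Bolt torque leakage.

Bolt torque leakage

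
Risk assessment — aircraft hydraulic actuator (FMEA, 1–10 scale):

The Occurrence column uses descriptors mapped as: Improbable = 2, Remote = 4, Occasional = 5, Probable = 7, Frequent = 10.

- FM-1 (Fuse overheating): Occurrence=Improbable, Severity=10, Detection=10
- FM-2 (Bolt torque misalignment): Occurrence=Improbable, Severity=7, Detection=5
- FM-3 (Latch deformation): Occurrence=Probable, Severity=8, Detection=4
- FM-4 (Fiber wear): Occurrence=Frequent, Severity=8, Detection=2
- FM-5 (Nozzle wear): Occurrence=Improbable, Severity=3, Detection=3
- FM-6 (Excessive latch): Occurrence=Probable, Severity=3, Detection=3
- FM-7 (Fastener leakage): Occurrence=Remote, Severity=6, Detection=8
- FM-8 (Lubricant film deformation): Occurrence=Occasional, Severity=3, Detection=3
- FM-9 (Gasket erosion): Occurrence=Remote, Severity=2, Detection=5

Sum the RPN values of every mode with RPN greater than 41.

RPN = Severity × Occurrence × Detection:
  FM-1: 10 × 2 × 10 = 200
  FM-2: 7 × 2 × 5 = 70
  FM-3: 8 × 7 × 4 = 224
  FM-4: 8 × 10 × 2 = 160
  FM-5: 3 × 2 × 3 = 18
  FM-6: 3 × 7 × 3 = 63
  FM-7: 6 × 4 × 8 = 192
  FM-8: 3 × 5 × 3 = 45
  FM-9: 2 × 4 × 5 = 40
RPN > 41: FM-1 (200), FM-2 (70), FM-3 (224), FM-4 (160), FM-6 (63), FM-7 (192), FM-8 (45).
Sum: 200 + 70 + 224 + 160 + 63 + 192 + 45 = 954.

954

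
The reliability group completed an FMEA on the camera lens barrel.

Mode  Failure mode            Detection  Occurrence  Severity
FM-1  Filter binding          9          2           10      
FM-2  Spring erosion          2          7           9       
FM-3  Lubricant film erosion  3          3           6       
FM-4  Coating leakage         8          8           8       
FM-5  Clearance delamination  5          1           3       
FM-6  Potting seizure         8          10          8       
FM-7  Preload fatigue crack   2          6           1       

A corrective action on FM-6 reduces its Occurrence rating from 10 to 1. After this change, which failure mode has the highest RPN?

RPN = Severity × Occurrence × Detection:
  FM-1: 10 × 2 × 9 = 180
  FM-2: 9 × 7 × 2 = 126
  FM-3: 6 × 3 × 3 = 54
  FM-4: 8 × 8 × 8 = 512
  FM-5: 3 × 1 × 5 = 15
  FM-6: 8 × 10 × 8 = 640
  FM-7: 1 × 6 × 2 = 12
After action: FM-6 → 8 × 1 × 8 = 64.
Revised RPNs: FM-4=512, FM-1=180, FM-2=126, FM-6=64, FM-3=54, FM-5=15, FM-7=12.
Highest is now FM-4 (512).

FM-4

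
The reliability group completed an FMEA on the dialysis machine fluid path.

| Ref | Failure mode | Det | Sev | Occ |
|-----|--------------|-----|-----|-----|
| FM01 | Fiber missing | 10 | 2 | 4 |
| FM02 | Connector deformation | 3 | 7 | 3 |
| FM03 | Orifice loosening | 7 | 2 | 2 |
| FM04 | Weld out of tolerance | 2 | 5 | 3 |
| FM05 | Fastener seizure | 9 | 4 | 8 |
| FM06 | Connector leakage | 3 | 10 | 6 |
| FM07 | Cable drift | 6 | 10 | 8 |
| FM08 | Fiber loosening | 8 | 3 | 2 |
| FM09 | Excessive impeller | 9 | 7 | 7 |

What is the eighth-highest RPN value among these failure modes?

30

RPN = Severity × Occurrence × Detection:
  FM01: 2 × 4 × 10 = 80
  FM02: 7 × 3 × 3 = 63
  FM03: 2 × 2 × 7 = 28
  FM04: 5 × 3 × 2 = 30
  FM05: 4 × 8 × 9 = 288
  FM06: 10 × 6 × 3 = 180
  FM07: 10 × 8 × 6 = 480
  FM08: 3 × 2 × 8 = 48
  FM09: 7 × 7 × 9 = 441
Sorted descending: 480, 441, 288, 180, 80, 63, 48, 30, 28.
The eighth-highest RPN is 30 (FM04).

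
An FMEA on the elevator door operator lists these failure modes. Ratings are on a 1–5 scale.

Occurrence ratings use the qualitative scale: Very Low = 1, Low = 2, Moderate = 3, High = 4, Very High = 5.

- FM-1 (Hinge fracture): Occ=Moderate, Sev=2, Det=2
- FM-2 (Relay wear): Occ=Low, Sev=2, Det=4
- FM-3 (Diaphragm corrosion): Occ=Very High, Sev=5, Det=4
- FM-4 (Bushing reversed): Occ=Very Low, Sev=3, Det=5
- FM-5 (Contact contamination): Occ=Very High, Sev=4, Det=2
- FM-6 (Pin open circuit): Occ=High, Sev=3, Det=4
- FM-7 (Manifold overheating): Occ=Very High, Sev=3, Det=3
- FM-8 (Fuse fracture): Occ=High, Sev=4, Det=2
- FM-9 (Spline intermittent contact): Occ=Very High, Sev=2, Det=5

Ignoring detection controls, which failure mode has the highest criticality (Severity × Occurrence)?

FM-3

Criticality = Severity × Occurrence:
  FM-1: 2 × 3 = 6
  FM-2: 2 × 2 = 4
  FM-3: 5 × 5 = 25
  FM-4: 3 × 1 = 3
  FM-5: 4 × 5 = 20
  FM-6: 3 × 4 = 12
  FM-7: 3 × 5 = 15
  FM-8: 4 × 4 = 16
  FM-9: 2 × 5 = 10
Highest criticality is 25 → FM-3.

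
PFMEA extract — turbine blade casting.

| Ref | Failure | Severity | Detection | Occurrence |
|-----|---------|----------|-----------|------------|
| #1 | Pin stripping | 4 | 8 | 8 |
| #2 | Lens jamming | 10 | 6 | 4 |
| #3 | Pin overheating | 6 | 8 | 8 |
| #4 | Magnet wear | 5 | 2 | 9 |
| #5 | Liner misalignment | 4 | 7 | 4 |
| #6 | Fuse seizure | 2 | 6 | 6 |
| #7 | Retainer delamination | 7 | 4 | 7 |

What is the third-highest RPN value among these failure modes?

RPN = Severity × Occurrence × Detection:
  #1: 4 × 8 × 8 = 256
  #2: 10 × 4 × 6 = 240
  #3: 6 × 8 × 8 = 384
  #4: 5 × 9 × 2 = 90
  #5: 4 × 4 × 7 = 112
  #6: 2 × 6 × 6 = 72
  #7: 7 × 7 × 4 = 196
Sorted descending: 384, 256, 240, 196, 112, 90, 72.
The third-highest RPN is 240 (#2).

240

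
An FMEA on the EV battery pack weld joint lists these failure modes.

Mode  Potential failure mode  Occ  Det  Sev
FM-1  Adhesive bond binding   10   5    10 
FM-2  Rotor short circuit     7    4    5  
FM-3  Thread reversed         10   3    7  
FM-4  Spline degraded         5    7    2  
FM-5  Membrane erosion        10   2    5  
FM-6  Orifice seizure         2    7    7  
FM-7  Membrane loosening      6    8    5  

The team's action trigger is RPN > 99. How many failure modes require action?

5

RPN = Severity × Occurrence × Detection:
  FM-1: 10 × 10 × 5 = 500
  FM-2: 5 × 7 × 4 = 140
  FM-3: 7 × 10 × 3 = 210
  FM-4: 2 × 5 × 7 = 70
  FM-5: 5 × 10 × 2 = 100
  FM-6: 7 × 2 × 7 = 98
  FM-7: 5 × 6 × 8 = 240
Modes with RPN > 99: FM-1 (500), FM-2 (140), FM-3 (210), FM-5 (100), FM-7 (240) → 5.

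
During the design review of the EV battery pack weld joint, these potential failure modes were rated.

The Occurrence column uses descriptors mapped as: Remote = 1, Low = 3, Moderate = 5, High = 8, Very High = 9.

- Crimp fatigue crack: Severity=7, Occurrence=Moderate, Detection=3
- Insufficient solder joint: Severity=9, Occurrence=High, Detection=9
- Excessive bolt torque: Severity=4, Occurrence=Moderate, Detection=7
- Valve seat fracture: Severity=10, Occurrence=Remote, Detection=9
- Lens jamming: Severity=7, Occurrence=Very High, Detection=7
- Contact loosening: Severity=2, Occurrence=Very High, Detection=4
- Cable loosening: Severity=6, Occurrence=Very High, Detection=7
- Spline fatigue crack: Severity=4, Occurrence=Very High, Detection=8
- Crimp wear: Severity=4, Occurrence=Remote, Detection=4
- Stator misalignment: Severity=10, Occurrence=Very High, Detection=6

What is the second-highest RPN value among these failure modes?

540

RPN = Severity × Occurrence × Detection:
  Crimp fatigue crack: 7 × 5 × 3 = 105
  Insufficient solder joint: 9 × 8 × 9 = 648
  Excessive bolt torque: 4 × 5 × 7 = 140
  Valve seat fracture: 10 × 1 × 9 = 90
  Lens jamming: 7 × 9 × 7 = 441
  Contact loosening: 2 × 9 × 4 = 72
  Cable loosening: 6 × 9 × 7 = 378
  Spline fatigue crack: 4 × 9 × 8 = 288
  Crimp wear: 4 × 1 × 4 = 16
  Stator misalignment: 10 × 9 × 6 = 540
Sorted descending: 648, 540, 441, 378, 288, 140, 105, 90, 72, 16.
The second-highest RPN is 540 (Stator misalignment).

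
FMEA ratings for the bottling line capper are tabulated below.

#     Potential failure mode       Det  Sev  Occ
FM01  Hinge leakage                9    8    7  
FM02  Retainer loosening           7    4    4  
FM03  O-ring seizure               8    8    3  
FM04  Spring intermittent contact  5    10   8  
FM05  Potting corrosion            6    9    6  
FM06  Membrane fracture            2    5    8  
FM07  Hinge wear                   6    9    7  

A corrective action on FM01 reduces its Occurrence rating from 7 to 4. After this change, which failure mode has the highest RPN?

RPN = Severity × Occurrence × Detection:
  FM01: 8 × 7 × 9 = 504
  FM02: 4 × 4 × 7 = 112
  FM03: 8 × 3 × 8 = 192
  FM04: 10 × 8 × 5 = 400
  FM05: 9 × 6 × 6 = 324
  FM06: 5 × 8 × 2 = 80
  FM07: 9 × 7 × 6 = 378
After action: FM01 → 8 × 4 × 9 = 288.
Revised RPNs: FM04=400, FM07=378, FM05=324, FM01=288, FM03=192, FM02=112, FM06=80.
Highest is now FM04 (400).

FM04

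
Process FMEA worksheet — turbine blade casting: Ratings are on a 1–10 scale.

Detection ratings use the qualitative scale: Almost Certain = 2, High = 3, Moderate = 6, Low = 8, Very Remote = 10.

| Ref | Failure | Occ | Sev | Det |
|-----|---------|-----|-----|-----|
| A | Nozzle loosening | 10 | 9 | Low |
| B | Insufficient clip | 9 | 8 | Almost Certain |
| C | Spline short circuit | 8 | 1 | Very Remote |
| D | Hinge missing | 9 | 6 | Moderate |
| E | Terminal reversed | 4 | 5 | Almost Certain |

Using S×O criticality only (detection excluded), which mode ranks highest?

Criticality = Severity × Occurrence:
  A: 9 × 10 = 90
  B: 8 × 9 = 72
  C: 1 × 8 = 8
  D: 6 × 9 = 54
  E: 5 × 4 = 20
Highest criticality is 90 → A.

A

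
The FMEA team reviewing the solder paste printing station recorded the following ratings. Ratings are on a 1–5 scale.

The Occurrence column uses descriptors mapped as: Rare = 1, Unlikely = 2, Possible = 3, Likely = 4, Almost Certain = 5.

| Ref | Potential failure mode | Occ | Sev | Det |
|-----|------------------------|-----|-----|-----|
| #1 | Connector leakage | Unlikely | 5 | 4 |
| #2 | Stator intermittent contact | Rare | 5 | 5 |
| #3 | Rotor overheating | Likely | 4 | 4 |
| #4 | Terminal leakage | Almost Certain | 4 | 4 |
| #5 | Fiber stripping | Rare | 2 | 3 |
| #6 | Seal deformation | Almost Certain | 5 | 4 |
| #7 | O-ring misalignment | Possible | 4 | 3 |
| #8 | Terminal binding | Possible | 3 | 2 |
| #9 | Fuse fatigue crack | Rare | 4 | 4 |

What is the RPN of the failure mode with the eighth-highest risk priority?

16

RPN = Severity × Occurrence × Detection:
  #1: 5 × 2 × 4 = 40
  #2: 5 × 1 × 5 = 25
  #3: 4 × 4 × 4 = 64
  #4: 4 × 5 × 4 = 80
  #5: 2 × 1 × 3 = 6
  #6: 5 × 5 × 4 = 100
  #7: 4 × 3 × 3 = 36
  #8: 3 × 3 × 2 = 18
  #9: 4 × 1 × 4 = 16
Sorted descending: 100, 80, 64, 40, 36, 25, 18, 16, 6.
The eighth-highest RPN is 16 (#9).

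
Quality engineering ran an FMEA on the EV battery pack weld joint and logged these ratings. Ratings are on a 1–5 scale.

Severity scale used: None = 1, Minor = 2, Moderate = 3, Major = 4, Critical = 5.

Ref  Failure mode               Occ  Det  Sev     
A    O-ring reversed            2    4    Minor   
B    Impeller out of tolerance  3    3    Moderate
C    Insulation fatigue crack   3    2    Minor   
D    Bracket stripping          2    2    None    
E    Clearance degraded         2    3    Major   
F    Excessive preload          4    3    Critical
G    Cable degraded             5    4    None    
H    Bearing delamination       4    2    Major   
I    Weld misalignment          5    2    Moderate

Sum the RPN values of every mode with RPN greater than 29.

RPN = Severity × Occurrence × Detection:
  A: 2 × 2 × 4 = 16
  B: 3 × 3 × 3 = 27
  C: 2 × 3 × 2 = 12
  D: 1 × 2 × 2 = 4
  E: 4 × 2 × 3 = 24
  F: 5 × 4 × 3 = 60
  G: 1 × 5 × 4 = 20
  H: 4 × 4 × 2 = 32
  I: 3 × 5 × 2 = 30
RPN > 29: F (60), H (32), I (30).
Sum: 60 + 32 + 30 = 122.

122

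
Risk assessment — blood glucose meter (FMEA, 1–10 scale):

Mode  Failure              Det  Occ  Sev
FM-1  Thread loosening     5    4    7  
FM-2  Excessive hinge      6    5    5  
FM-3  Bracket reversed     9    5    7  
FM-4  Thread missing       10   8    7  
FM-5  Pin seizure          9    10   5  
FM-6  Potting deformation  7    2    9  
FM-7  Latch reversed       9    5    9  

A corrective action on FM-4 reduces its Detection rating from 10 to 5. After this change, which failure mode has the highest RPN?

FM-5

RPN = Severity × Occurrence × Detection:
  FM-1: 7 × 4 × 5 = 140
  FM-2: 5 × 5 × 6 = 150
  FM-3: 7 × 5 × 9 = 315
  FM-4: 7 × 8 × 10 = 560
  FM-5: 5 × 10 × 9 = 450
  FM-6: 9 × 2 × 7 = 126
  FM-7: 9 × 5 × 9 = 405
After action: FM-4 → 7 × 8 × 5 = 280.
Revised RPNs: FM-5=450, FM-7=405, FM-3=315, FM-4=280, FM-2=150, FM-1=140, FM-6=126.
Highest is now FM-5 (450).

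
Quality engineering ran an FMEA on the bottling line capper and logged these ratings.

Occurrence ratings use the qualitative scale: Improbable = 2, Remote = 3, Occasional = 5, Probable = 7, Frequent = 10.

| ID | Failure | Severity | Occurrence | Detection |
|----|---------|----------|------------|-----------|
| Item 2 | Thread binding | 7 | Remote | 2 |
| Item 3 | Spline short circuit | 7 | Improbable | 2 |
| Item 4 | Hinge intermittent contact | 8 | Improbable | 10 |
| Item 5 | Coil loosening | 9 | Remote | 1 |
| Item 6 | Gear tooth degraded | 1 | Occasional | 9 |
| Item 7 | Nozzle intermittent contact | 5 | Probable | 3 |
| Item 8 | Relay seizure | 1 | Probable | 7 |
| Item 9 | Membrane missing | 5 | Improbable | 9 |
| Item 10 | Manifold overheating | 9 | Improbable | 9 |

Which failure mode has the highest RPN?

RPN = Severity × Occurrence × Detection:
  Item 2: 7 × 3 × 2 = 42
  Item 3: 7 × 2 × 2 = 28
  Item 4: 8 × 2 × 10 = 160
  Item 5: 9 × 3 × 1 = 27
  Item 6: 1 × 5 × 9 = 45
  Item 7: 5 × 7 × 3 = 105
  Item 8: 1 × 7 × 7 = 49
  Item 9: 5 × 2 × 9 = 90
  Item 10: 9 × 2 × 9 = 162
Highest RPN is 162 → Item 10.

Item 10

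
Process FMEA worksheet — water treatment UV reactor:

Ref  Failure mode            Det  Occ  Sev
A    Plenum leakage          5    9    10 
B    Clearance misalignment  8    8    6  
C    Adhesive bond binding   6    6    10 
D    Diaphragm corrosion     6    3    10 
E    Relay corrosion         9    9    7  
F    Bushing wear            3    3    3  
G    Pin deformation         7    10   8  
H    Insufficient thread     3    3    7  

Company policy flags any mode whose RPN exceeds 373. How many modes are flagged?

4

RPN = Severity × Occurrence × Detection:
  A: 10 × 9 × 5 = 450
  B: 6 × 8 × 8 = 384
  C: 10 × 6 × 6 = 360
  D: 10 × 3 × 6 = 180
  E: 7 × 9 × 9 = 567
  F: 3 × 3 × 3 = 27
  G: 8 × 10 × 7 = 560
  H: 7 × 3 × 3 = 63
Modes with RPN > 373: A (450), B (384), E (567), G (560) → 4.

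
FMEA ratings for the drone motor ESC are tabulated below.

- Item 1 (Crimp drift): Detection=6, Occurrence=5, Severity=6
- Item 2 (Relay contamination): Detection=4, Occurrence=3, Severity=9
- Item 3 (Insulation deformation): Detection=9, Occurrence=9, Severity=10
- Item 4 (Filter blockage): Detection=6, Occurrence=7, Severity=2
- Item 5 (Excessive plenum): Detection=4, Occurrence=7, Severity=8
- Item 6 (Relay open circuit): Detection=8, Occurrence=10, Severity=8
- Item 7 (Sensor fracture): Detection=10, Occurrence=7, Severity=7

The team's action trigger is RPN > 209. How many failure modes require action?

4

RPN = Severity × Occurrence × Detection:
  Item 1: 6 × 5 × 6 = 180
  Item 2: 9 × 3 × 4 = 108
  Item 3: 10 × 9 × 9 = 810
  Item 4: 2 × 7 × 6 = 84
  Item 5: 8 × 7 × 4 = 224
  Item 6: 8 × 10 × 8 = 640
  Item 7: 7 × 7 × 10 = 490
Modes with RPN > 209: Item 3 (810), Item 5 (224), Item 6 (640), Item 7 (490) → 4.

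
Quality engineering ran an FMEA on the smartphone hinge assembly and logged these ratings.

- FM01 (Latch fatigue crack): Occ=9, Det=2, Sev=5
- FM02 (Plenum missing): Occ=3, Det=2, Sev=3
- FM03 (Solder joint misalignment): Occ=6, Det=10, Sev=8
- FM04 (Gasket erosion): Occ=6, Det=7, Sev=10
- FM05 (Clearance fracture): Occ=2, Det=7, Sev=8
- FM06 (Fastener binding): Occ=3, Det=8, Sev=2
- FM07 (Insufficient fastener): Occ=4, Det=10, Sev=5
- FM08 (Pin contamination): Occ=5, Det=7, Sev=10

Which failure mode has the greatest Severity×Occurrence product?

Criticality = Severity × Occurrence:
  FM01: 5 × 9 = 45
  FM02: 3 × 3 = 9
  FM03: 8 × 6 = 48
  FM04: 10 × 6 = 60
  FM05: 8 × 2 = 16
  FM06: 2 × 3 = 6
  FM07: 5 × 4 = 20
  FM08: 10 × 5 = 50
Highest criticality is 60 → FM04.

FM04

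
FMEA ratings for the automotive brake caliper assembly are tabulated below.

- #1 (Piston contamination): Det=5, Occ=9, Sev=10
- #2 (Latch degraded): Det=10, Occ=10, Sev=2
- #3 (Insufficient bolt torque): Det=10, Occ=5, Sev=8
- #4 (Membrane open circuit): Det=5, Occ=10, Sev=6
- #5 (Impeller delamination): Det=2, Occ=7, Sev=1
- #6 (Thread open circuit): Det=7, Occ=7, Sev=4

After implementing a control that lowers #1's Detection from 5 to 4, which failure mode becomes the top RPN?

#3

RPN = Severity × Occurrence × Detection:
  #1: 10 × 9 × 5 = 450
  #2: 2 × 10 × 10 = 200
  #3: 8 × 5 × 10 = 400
  #4: 6 × 10 × 5 = 300
  #5: 1 × 7 × 2 = 14
  #6: 4 × 7 × 7 = 196
After action: #1 → 10 × 9 × 4 = 360.
Revised RPNs: #3=400, #1=360, #4=300, #2=200, #6=196, #5=14.
Highest is now #3 (400).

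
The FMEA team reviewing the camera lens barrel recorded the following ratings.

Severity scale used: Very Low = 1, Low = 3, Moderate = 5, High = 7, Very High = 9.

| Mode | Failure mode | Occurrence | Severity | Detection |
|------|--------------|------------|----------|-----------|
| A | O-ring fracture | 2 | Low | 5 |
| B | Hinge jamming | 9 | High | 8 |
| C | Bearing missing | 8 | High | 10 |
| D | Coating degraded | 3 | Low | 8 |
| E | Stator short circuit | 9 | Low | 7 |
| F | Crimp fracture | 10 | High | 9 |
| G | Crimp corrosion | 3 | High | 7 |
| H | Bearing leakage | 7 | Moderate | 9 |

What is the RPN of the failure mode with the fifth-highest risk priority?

189

RPN = Severity × Occurrence × Detection:
  A: 3 × 2 × 5 = 30
  B: 7 × 9 × 8 = 504
  C: 7 × 8 × 10 = 560
  D: 3 × 3 × 8 = 72
  E: 3 × 9 × 7 = 189
  F: 7 × 10 × 9 = 630
  G: 7 × 3 × 7 = 147
  H: 5 × 7 × 9 = 315
Sorted descending: 630, 560, 504, 315, 189, 147, 72, 30.
The fifth-highest RPN is 189 (E).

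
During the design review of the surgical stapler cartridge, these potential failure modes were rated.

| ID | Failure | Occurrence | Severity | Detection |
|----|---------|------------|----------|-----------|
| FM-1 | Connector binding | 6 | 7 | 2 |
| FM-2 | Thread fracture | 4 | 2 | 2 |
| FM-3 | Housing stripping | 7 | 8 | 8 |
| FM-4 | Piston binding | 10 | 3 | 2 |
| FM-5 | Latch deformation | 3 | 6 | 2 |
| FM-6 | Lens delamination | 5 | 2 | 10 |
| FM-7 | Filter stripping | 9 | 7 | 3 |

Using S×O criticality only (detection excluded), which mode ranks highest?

Criticality = Severity × Occurrence:
  FM-1: 7 × 6 = 42
  FM-2: 2 × 4 = 8
  FM-3: 8 × 7 = 56
  FM-4: 3 × 10 = 30
  FM-5: 6 × 3 = 18
  FM-6: 2 × 5 = 10
  FM-7: 7 × 9 = 63
Highest criticality is 63 → FM-7.

FM-7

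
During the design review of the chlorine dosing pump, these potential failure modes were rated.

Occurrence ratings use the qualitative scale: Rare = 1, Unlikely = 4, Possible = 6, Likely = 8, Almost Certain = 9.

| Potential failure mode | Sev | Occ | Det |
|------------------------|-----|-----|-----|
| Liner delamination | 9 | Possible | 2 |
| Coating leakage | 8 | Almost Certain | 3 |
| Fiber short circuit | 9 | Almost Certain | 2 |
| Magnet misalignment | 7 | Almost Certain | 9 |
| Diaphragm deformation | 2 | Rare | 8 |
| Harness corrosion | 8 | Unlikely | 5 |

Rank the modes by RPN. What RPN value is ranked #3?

RPN = Severity × Occurrence × Detection:
  Liner delamination: 9 × 6 × 2 = 108
  Coating leakage: 8 × 9 × 3 = 216
  Fiber short circuit: 9 × 9 × 2 = 162
  Magnet misalignment: 7 × 9 × 9 = 567
  Diaphragm deformation: 2 × 1 × 8 = 16
  Harness corrosion: 8 × 4 × 5 = 160
Sorted descending: 567, 216, 162, 160, 108, 16.
The third-highest RPN is 162 (Fiber short circuit).

162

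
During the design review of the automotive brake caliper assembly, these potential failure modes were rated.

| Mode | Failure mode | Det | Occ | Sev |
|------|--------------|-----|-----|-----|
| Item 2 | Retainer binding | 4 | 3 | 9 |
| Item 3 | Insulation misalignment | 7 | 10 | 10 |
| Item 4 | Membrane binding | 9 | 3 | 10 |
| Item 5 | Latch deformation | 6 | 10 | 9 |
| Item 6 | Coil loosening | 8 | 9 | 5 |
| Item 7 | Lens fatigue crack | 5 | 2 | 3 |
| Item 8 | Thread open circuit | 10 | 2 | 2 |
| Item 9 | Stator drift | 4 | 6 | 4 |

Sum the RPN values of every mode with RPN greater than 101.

1978

RPN = Severity × Occurrence × Detection:
  Item 2: 9 × 3 × 4 = 108
  Item 3: 10 × 10 × 7 = 700
  Item 4: 10 × 3 × 9 = 270
  Item 5: 9 × 10 × 6 = 540
  Item 6: 5 × 9 × 8 = 360
  Item 7: 3 × 2 × 5 = 30
  Item 8: 2 × 2 × 10 = 40
  Item 9: 4 × 6 × 4 = 96
RPN > 101: Item 2 (108), Item 3 (700), Item 4 (270), Item 5 (540), Item 6 (360).
Sum: 108 + 700 + 270 + 540 + 360 = 1978.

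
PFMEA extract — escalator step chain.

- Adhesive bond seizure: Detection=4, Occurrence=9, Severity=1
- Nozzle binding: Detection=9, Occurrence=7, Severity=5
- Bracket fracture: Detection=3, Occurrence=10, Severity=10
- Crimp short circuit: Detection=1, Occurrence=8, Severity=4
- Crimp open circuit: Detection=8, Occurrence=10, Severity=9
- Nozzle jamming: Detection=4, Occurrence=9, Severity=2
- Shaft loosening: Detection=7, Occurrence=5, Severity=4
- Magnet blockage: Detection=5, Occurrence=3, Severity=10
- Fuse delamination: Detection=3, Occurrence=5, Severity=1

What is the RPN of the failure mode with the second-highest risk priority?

RPN = Severity × Occurrence × Detection:
  Adhesive bond seizure: 1 × 9 × 4 = 36
  Nozzle binding: 5 × 7 × 9 = 315
  Bracket fracture: 10 × 10 × 3 = 300
  Crimp short circuit: 4 × 8 × 1 = 32
  Crimp open circuit: 9 × 10 × 8 = 720
  Nozzle jamming: 2 × 9 × 4 = 72
  Shaft loosening: 4 × 5 × 7 = 140
  Magnet blockage: 10 × 3 × 5 = 150
  Fuse delamination: 1 × 5 × 3 = 15
Sorted descending: 720, 315, 300, 150, 140, 72, 36, 32, 15.
The second-highest RPN is 315 (Nozzle binding).

315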